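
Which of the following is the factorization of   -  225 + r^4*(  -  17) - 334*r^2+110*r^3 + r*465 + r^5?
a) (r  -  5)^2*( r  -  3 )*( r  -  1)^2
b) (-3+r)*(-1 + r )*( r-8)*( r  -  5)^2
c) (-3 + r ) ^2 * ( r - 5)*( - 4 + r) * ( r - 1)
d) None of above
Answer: d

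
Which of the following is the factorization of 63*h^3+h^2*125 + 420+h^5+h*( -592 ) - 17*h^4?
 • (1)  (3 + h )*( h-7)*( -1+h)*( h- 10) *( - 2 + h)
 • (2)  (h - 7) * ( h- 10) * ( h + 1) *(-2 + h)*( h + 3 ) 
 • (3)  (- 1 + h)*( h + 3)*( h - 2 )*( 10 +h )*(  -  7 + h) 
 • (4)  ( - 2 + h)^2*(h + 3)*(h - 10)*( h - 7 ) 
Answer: 1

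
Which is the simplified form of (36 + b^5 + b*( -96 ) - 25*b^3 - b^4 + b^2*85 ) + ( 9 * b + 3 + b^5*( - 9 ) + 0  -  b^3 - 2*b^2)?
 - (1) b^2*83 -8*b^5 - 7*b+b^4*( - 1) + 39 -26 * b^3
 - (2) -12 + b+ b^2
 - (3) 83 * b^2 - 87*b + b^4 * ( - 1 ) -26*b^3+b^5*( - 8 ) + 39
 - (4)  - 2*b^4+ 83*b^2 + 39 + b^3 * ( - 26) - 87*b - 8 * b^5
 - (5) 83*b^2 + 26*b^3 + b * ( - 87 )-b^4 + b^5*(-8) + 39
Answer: 3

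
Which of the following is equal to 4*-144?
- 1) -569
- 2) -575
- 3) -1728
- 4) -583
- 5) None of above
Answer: 5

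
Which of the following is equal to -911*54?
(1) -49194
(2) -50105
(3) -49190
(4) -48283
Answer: 1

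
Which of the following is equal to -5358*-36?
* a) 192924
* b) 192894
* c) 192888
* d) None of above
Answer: c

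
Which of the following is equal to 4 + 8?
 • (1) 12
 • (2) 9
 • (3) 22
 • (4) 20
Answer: 1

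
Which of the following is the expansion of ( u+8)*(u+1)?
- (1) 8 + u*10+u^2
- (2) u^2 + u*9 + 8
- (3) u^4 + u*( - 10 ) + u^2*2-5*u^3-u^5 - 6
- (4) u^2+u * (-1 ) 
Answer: 2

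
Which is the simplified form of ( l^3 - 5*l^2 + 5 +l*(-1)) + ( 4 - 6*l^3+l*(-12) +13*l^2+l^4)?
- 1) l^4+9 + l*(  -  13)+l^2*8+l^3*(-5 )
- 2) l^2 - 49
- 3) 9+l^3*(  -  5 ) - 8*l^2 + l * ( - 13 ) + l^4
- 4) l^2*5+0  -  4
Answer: 1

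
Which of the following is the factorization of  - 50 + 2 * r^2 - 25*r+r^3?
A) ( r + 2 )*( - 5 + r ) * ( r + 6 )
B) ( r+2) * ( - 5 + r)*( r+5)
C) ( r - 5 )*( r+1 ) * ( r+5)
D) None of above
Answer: B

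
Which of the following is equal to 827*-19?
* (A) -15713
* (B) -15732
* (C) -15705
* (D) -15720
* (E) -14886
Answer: A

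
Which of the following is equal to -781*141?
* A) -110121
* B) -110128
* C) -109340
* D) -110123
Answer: A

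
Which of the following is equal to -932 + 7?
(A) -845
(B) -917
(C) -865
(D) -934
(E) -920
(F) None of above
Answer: F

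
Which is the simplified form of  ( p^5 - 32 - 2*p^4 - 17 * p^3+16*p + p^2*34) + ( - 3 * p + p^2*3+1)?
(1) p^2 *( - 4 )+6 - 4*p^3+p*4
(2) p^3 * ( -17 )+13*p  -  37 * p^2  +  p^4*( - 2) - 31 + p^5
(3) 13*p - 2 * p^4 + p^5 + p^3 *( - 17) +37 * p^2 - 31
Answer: 3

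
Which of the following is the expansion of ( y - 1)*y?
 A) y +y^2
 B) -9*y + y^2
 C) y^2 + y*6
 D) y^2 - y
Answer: D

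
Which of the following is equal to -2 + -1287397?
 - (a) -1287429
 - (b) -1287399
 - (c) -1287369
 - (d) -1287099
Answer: b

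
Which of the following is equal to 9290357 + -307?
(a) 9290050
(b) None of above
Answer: a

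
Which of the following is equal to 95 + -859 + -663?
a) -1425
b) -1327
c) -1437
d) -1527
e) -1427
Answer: e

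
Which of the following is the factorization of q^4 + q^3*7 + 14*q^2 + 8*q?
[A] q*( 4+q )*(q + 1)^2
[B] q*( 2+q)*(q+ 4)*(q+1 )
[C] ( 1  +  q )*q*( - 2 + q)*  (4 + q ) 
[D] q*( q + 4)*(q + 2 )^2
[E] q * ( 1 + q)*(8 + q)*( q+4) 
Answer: B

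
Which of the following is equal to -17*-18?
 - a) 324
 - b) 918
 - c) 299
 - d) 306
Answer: d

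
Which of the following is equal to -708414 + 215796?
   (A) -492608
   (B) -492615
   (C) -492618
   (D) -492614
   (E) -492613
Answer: C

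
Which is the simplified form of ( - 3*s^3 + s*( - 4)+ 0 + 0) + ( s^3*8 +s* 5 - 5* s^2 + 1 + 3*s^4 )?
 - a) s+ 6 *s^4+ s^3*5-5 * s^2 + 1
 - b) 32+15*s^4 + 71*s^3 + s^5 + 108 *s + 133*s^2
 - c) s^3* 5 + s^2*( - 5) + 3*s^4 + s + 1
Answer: c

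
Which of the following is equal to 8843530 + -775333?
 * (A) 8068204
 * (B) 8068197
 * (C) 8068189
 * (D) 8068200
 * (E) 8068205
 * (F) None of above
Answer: B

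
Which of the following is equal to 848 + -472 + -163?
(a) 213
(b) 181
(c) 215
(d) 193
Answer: a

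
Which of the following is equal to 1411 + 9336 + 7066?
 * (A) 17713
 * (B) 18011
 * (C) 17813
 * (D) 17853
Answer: C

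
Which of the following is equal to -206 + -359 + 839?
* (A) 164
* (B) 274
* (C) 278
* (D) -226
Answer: B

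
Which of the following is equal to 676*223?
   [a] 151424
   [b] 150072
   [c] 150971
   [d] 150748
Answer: d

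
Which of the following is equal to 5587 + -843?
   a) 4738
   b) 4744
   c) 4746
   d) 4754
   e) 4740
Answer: b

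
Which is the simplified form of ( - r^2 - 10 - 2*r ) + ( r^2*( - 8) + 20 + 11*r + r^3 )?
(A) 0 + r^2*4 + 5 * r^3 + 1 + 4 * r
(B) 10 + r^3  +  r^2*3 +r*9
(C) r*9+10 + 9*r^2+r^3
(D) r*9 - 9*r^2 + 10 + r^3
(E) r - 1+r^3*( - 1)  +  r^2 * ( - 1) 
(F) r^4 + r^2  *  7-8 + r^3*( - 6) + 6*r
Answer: D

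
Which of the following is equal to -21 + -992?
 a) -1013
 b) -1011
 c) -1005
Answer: a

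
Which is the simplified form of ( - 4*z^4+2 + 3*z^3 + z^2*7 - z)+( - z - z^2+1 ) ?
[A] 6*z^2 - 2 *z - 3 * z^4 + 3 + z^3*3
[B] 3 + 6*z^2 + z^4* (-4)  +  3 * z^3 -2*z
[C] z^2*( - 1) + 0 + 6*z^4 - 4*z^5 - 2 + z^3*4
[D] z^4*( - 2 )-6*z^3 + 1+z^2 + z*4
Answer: B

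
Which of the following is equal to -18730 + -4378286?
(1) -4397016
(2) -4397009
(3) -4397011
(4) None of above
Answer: 1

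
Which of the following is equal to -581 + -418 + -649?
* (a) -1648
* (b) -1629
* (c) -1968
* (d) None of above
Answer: a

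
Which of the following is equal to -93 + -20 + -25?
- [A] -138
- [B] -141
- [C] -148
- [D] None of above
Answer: A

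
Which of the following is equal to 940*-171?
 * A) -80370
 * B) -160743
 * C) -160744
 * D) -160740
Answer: D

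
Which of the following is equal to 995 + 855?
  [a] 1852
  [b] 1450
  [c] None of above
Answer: c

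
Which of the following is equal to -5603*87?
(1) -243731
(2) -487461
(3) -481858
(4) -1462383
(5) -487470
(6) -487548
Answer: 2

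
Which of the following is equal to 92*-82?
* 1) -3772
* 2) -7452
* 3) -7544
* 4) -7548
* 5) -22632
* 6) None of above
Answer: 3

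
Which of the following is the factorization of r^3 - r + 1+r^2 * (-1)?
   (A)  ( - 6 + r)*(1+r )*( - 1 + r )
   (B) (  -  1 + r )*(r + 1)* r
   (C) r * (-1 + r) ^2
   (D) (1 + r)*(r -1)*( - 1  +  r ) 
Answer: D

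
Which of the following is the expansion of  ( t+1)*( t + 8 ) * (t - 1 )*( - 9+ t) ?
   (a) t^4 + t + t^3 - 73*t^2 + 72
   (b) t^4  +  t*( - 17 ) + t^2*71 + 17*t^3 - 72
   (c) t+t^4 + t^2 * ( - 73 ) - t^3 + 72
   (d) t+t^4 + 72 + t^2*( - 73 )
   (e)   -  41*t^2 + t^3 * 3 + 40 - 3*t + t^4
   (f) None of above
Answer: c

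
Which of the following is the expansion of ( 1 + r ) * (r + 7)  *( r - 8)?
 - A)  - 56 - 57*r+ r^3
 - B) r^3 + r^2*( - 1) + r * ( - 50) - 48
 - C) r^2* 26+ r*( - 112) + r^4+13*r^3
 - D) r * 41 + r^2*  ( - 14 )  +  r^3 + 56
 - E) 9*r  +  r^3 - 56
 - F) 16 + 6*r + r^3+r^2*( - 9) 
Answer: A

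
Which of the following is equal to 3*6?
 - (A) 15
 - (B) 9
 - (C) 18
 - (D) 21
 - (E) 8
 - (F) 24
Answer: C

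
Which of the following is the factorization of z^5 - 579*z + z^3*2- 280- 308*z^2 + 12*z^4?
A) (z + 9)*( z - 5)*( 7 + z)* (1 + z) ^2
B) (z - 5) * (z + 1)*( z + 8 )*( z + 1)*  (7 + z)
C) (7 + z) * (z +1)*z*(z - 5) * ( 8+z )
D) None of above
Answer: B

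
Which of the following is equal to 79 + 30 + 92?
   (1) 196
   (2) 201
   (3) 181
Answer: 2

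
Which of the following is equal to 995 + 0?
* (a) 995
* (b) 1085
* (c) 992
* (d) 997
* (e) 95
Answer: a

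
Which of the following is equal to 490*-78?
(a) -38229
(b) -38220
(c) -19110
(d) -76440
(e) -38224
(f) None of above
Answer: b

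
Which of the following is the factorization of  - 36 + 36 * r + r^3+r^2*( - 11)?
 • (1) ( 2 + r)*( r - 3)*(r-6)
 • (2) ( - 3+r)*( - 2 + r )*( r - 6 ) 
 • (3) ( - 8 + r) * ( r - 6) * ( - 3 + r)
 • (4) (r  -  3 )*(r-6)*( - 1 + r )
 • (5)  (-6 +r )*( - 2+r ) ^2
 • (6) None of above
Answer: 2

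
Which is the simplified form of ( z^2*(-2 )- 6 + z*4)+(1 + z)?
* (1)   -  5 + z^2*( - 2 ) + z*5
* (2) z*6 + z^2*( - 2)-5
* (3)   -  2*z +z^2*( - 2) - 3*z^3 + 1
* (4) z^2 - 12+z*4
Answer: 1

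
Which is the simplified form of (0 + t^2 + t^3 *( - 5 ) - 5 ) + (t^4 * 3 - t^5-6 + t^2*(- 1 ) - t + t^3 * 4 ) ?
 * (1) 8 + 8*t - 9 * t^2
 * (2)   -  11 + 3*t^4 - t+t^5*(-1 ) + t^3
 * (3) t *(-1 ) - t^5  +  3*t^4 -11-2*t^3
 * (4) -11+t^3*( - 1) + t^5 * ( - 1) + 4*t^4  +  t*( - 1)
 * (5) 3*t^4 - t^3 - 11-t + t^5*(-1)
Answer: 5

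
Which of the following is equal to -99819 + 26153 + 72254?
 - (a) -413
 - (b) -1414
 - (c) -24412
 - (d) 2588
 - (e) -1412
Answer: e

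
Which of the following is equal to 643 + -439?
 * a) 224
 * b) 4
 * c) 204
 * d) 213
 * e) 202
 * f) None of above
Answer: c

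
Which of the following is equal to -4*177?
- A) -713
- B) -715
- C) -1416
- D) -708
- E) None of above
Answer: D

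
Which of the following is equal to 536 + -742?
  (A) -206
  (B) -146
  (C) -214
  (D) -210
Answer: A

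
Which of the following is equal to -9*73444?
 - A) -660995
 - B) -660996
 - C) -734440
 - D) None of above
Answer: B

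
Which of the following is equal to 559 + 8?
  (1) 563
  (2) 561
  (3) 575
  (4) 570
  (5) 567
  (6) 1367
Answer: 5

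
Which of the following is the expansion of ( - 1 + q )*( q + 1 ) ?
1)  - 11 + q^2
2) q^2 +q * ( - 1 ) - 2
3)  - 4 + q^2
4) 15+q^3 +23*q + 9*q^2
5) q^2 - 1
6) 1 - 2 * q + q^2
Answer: 5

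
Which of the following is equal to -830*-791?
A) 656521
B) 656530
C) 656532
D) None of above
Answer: B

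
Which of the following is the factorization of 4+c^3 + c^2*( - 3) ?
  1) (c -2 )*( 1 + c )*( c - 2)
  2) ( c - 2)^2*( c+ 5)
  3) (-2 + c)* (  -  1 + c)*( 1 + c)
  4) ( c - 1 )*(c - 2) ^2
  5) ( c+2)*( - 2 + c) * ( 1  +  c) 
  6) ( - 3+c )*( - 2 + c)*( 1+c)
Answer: 1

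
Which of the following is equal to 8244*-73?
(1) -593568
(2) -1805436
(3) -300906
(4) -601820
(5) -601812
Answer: 5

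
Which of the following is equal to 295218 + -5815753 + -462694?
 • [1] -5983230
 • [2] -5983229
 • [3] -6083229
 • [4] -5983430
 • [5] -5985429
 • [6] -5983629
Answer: 2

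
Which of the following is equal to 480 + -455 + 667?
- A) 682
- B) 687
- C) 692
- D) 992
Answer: C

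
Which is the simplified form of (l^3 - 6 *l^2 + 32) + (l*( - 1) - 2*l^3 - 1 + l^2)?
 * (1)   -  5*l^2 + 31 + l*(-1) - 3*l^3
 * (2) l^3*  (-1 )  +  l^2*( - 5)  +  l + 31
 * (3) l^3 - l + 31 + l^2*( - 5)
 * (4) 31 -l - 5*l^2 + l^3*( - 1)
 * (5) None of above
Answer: 4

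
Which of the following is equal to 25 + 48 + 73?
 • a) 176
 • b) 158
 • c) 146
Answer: c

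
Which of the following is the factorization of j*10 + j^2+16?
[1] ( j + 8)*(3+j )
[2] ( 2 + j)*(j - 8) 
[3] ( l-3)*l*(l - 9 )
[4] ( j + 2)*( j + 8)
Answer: 4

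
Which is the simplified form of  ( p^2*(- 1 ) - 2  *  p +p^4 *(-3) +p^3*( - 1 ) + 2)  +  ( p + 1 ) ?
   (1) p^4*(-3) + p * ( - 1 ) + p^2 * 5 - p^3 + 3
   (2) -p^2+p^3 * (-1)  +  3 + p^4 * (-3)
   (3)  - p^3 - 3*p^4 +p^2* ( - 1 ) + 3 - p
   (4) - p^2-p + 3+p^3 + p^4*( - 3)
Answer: 3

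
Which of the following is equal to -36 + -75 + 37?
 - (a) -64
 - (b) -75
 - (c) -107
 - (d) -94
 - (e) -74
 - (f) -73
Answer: e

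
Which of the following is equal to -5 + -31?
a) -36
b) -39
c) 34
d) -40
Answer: a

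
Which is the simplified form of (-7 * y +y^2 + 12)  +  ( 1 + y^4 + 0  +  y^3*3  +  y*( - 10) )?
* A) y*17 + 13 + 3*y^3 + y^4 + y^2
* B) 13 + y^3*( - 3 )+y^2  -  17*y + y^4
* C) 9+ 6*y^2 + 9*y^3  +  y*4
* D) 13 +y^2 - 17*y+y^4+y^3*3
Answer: D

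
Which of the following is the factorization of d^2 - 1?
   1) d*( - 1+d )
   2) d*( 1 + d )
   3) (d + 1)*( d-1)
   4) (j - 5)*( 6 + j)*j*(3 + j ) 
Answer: 3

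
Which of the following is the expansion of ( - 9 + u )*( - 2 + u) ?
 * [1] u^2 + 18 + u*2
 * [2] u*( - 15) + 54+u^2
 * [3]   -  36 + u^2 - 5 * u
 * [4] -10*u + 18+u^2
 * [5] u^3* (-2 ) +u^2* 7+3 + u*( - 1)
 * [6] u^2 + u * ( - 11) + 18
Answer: 6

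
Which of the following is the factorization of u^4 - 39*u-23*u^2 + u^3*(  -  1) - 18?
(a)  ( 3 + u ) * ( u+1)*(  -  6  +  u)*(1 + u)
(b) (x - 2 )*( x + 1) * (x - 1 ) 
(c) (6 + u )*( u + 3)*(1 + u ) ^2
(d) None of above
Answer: a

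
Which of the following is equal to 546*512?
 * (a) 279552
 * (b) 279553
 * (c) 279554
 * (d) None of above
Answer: a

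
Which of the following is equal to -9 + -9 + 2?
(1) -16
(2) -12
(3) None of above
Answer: 1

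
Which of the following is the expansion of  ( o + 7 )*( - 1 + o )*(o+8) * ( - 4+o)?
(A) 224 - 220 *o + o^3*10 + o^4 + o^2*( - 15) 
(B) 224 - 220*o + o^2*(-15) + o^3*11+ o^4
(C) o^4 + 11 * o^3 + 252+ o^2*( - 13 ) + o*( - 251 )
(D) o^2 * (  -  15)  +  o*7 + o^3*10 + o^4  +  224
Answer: A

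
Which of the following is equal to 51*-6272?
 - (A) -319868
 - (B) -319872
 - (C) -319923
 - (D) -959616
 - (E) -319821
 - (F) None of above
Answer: B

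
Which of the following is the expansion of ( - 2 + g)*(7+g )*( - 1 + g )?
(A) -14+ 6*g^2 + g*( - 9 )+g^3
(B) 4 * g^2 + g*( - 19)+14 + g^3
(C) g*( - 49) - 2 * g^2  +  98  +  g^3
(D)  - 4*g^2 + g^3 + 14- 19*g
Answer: B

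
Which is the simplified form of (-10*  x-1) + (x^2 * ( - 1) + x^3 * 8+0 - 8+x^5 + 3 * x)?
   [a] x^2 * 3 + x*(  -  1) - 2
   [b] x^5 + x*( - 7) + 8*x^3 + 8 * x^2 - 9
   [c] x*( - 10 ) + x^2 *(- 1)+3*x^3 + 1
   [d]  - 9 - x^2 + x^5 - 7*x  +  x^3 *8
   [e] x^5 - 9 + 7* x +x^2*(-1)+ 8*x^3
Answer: d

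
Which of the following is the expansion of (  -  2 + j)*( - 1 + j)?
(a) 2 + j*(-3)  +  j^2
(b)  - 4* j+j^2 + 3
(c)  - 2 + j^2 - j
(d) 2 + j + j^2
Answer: a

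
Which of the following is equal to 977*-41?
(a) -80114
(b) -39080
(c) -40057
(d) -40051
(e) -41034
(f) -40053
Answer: c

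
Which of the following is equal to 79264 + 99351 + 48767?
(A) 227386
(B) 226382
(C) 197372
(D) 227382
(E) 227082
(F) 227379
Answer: D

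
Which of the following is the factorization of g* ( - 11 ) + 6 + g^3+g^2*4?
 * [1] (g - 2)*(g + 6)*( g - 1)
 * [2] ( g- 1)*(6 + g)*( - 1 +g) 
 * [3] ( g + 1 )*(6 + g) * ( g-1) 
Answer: 2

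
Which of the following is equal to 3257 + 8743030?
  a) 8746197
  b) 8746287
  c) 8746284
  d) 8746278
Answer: b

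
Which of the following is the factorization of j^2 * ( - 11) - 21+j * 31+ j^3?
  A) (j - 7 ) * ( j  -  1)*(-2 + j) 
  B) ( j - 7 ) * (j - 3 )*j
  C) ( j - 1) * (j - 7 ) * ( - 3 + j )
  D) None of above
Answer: C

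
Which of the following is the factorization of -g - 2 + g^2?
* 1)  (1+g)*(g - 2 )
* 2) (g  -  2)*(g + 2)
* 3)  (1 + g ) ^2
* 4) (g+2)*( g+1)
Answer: 1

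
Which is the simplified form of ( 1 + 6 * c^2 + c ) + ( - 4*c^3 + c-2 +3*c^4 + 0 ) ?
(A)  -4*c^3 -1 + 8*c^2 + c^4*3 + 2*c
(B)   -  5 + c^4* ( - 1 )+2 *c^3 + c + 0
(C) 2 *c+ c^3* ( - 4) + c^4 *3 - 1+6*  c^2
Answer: C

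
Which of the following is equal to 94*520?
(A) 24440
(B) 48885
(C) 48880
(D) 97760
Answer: C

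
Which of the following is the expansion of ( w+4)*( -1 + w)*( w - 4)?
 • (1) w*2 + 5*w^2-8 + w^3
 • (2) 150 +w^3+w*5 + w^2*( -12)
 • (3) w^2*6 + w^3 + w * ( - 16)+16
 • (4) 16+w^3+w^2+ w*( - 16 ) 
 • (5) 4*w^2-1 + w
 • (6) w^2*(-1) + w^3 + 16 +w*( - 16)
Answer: 6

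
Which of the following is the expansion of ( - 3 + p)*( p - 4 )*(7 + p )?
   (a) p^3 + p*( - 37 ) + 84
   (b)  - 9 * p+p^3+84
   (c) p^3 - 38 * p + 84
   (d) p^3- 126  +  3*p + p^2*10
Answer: a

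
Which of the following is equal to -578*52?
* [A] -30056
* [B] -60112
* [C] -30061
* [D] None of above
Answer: A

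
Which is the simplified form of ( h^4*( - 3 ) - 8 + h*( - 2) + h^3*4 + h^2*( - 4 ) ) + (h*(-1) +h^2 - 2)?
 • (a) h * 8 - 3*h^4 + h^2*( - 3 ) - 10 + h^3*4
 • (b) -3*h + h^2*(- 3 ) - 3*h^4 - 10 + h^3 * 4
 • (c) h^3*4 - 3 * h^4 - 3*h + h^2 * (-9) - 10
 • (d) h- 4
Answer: b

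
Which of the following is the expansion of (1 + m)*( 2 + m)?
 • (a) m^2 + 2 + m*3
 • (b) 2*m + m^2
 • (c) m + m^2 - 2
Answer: a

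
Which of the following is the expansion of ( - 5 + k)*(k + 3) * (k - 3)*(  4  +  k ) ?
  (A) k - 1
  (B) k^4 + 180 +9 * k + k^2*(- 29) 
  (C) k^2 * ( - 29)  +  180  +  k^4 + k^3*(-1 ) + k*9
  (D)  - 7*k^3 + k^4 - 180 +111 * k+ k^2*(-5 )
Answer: C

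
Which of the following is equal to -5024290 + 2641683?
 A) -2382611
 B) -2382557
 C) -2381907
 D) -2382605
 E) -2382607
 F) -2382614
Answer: E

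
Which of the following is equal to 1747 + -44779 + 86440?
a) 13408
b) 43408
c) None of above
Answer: b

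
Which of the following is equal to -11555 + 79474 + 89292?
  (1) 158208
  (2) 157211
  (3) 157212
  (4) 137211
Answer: 2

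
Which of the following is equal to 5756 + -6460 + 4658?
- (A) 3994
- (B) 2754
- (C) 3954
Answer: C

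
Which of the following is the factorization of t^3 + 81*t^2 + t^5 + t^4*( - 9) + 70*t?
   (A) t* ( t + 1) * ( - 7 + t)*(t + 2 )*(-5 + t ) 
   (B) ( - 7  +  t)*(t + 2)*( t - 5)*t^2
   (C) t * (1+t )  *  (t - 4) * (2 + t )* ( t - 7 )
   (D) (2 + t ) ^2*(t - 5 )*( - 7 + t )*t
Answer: A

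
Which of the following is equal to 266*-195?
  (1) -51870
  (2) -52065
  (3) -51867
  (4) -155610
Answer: 1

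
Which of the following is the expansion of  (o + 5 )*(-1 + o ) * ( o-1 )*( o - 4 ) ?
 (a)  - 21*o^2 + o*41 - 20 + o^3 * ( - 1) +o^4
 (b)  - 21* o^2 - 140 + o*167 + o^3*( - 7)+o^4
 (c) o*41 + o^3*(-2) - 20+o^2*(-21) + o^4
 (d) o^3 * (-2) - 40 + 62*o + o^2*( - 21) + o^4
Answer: a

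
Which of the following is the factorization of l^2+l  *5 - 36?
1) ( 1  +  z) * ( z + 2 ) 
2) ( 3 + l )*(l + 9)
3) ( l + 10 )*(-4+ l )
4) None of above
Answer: 4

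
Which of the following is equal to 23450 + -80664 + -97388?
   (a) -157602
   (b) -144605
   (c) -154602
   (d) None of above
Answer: c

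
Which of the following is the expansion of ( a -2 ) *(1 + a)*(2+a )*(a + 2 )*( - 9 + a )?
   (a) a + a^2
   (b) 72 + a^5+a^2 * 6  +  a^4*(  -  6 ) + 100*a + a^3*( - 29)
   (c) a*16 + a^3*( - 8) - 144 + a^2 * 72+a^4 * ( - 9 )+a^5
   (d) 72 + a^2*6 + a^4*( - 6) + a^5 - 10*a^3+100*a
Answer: b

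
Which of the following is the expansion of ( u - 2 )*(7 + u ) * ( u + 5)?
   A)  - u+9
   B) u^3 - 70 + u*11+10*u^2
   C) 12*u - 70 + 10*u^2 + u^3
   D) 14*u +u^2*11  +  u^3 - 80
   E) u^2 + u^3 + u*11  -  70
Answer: B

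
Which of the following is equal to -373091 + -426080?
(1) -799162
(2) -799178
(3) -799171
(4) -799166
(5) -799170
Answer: 3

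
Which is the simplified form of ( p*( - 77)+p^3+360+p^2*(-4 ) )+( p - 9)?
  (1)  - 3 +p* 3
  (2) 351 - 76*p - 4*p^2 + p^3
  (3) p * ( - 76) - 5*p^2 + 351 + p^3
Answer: 2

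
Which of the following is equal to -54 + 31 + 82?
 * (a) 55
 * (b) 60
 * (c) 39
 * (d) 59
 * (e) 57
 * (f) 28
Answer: d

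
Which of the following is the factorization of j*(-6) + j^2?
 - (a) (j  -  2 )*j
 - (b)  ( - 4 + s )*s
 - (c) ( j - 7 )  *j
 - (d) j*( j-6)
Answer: d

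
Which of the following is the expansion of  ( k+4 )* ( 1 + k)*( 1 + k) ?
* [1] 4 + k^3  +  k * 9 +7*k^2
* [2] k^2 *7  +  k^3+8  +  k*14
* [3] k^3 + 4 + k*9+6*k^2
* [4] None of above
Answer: 3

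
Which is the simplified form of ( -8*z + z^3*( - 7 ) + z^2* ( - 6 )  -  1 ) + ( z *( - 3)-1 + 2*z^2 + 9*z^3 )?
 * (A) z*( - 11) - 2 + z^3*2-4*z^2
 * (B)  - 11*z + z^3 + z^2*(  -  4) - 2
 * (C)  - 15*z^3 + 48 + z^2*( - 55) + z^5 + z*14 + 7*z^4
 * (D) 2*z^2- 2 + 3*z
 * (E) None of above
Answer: A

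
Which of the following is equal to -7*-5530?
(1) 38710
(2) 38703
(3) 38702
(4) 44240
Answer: 1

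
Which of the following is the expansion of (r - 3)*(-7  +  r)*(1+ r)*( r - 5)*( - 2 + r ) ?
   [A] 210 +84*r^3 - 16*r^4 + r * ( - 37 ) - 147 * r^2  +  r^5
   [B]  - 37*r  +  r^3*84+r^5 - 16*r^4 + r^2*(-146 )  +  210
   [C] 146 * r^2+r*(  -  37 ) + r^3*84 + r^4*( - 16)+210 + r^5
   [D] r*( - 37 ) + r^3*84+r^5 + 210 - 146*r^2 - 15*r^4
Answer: B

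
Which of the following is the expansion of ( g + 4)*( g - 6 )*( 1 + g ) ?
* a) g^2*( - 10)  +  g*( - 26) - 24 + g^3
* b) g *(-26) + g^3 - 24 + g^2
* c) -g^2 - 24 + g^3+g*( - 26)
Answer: c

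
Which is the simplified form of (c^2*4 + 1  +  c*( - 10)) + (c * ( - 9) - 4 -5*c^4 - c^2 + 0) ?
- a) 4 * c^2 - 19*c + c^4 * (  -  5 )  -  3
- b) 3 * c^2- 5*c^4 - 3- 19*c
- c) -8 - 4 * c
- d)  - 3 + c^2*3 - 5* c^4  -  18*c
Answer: b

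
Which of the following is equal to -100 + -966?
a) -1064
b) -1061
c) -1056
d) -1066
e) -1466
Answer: d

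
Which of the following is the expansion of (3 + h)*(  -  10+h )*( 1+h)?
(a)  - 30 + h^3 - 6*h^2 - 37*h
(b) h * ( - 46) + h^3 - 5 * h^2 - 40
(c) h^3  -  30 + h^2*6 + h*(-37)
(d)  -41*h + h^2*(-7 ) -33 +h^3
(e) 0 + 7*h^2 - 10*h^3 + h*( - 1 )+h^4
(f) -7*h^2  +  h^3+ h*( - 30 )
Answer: a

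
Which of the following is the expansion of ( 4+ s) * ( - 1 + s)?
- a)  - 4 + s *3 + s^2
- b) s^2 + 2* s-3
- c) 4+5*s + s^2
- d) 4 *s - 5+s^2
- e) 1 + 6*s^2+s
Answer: a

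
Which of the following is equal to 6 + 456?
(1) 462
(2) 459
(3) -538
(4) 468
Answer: 1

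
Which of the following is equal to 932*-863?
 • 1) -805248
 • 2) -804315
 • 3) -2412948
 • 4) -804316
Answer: 4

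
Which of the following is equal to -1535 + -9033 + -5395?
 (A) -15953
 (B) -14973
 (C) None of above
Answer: C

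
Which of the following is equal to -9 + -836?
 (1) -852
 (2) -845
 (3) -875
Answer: 2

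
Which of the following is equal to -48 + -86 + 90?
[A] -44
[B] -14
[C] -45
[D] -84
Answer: A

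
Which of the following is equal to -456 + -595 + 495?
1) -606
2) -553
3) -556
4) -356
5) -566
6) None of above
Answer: 3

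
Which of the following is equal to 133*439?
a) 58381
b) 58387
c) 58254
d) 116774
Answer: b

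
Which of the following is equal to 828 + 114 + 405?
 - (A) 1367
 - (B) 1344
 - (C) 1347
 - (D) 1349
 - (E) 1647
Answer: C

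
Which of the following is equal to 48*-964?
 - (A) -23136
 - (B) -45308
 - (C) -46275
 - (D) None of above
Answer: D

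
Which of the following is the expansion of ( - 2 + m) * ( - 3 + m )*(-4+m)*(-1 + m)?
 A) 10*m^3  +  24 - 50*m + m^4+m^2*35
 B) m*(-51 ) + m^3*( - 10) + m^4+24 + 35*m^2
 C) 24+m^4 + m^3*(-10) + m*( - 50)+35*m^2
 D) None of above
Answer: C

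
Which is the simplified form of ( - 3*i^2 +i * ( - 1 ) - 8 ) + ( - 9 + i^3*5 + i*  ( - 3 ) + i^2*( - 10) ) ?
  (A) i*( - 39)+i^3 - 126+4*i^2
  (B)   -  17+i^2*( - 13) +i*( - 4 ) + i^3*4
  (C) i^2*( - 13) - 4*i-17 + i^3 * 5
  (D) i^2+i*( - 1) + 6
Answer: C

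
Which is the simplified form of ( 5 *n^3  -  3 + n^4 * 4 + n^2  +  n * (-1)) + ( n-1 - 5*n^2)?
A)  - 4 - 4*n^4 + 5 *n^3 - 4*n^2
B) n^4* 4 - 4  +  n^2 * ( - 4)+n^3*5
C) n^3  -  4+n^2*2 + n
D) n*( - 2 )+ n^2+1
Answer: B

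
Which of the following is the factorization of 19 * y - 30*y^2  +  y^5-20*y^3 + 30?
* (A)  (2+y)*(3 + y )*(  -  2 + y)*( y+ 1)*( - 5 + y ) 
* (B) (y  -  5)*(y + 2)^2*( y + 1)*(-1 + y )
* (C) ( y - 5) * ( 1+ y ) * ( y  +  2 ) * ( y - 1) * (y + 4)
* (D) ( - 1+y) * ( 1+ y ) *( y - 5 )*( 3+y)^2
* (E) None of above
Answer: E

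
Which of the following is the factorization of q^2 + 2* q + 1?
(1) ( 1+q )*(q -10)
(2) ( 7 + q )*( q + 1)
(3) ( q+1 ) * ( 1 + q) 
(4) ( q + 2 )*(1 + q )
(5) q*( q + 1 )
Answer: 3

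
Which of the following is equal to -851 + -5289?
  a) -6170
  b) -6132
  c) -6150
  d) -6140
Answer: d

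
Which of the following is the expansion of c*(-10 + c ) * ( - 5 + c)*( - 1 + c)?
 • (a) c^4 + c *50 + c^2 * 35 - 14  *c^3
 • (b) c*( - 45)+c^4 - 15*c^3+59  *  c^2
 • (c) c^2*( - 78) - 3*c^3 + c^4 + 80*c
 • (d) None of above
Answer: d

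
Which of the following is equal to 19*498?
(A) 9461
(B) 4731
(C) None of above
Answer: C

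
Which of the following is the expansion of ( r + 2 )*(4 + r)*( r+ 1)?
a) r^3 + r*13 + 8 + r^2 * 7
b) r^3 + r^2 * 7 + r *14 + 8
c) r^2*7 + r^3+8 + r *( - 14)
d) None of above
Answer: b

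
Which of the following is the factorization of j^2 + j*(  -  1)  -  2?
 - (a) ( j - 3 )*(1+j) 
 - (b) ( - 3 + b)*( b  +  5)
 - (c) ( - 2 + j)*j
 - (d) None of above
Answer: d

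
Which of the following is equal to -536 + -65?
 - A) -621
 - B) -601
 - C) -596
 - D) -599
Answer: B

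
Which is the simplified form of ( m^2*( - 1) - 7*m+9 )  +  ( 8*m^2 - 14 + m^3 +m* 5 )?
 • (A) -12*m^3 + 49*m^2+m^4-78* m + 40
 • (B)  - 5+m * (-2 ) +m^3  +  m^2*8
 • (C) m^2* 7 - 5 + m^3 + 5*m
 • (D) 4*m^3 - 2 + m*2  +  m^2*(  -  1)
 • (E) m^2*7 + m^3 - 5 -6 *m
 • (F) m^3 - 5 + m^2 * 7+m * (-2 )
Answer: F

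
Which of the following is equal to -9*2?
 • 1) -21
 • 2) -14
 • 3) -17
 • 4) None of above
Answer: 4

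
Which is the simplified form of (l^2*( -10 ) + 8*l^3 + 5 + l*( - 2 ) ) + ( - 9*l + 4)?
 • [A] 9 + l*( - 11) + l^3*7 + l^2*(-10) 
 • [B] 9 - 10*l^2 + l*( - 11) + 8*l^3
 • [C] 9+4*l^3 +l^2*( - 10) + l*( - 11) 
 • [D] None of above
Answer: B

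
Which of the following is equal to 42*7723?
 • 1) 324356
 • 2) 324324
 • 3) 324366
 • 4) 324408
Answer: 3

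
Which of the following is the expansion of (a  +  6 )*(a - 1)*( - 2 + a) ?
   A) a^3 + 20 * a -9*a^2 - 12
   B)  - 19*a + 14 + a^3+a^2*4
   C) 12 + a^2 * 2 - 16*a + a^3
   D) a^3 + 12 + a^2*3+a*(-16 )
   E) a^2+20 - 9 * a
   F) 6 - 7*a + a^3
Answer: D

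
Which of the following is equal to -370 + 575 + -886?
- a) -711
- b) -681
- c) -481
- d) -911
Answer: b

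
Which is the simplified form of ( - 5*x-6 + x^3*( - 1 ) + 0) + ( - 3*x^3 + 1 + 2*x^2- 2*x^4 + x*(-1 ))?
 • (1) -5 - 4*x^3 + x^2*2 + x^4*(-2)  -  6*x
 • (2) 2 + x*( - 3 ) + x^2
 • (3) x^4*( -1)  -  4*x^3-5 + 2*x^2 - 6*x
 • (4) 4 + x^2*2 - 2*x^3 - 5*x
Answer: 1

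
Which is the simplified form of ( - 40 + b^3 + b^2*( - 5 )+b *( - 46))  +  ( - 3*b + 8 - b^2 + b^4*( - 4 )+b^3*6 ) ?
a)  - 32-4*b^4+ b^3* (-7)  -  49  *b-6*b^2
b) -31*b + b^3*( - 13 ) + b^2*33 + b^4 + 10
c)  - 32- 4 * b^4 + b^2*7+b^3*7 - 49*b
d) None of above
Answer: d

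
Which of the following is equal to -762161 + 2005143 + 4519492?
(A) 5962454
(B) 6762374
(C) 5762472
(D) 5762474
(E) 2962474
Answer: D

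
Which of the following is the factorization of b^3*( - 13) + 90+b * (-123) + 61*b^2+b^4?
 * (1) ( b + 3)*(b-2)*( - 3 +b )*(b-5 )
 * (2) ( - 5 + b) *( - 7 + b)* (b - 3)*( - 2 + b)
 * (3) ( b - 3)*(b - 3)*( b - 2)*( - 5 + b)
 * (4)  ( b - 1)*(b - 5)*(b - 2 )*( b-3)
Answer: 3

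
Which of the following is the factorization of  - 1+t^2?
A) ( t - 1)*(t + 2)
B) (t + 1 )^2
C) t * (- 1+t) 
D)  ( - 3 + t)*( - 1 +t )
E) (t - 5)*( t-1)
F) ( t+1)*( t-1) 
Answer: F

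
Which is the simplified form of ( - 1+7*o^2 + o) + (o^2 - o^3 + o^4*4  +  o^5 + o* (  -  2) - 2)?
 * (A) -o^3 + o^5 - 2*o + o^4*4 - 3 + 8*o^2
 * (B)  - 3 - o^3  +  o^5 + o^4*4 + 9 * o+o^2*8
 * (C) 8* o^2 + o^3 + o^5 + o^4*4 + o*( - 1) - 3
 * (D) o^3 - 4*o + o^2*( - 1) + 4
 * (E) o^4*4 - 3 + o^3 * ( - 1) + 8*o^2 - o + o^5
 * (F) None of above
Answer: E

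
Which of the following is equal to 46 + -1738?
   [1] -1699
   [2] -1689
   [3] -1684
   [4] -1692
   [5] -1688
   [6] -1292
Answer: 4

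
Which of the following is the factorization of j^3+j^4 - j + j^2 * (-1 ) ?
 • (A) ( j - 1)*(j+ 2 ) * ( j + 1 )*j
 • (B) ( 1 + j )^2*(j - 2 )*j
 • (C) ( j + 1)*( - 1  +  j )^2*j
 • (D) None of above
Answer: D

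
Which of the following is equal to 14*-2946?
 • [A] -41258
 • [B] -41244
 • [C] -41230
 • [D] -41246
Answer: B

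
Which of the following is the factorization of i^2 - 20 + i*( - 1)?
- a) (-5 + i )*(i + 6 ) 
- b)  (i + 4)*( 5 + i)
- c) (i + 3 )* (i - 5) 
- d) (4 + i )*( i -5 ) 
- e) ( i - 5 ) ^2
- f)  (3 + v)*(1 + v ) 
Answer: d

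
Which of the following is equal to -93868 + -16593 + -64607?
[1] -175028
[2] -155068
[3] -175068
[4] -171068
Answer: 3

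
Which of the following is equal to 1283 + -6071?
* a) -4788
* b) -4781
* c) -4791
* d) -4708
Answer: a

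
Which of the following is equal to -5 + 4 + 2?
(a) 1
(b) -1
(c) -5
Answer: a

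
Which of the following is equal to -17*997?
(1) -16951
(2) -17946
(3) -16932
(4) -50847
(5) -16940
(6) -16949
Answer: 6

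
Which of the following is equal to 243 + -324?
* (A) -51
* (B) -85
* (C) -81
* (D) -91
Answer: C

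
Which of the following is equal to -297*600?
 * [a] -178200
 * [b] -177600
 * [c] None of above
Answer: a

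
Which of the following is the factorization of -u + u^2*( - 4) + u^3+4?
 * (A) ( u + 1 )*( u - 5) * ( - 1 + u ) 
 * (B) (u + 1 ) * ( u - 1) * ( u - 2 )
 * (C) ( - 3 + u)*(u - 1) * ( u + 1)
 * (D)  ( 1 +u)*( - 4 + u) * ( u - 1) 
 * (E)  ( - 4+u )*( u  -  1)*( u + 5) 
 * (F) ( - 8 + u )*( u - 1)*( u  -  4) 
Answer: D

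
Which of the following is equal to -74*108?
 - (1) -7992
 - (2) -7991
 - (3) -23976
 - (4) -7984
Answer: 1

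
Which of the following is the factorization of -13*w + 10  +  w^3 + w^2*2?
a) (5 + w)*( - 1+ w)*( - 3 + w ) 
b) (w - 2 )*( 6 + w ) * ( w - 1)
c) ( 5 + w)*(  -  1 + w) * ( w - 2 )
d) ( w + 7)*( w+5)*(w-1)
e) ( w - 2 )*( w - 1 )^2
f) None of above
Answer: c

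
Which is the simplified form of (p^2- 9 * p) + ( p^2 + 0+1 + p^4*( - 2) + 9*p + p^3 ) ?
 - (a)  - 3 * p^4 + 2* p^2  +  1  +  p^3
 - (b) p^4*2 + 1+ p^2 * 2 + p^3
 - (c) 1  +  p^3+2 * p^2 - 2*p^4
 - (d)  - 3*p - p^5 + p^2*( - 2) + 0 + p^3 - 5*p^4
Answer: c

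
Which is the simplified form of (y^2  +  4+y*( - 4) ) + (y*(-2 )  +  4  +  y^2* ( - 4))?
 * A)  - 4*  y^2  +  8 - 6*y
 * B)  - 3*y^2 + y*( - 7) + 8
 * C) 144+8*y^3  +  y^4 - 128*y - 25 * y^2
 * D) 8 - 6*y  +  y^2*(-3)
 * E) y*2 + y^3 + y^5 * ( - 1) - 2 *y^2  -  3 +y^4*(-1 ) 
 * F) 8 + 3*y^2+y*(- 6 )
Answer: D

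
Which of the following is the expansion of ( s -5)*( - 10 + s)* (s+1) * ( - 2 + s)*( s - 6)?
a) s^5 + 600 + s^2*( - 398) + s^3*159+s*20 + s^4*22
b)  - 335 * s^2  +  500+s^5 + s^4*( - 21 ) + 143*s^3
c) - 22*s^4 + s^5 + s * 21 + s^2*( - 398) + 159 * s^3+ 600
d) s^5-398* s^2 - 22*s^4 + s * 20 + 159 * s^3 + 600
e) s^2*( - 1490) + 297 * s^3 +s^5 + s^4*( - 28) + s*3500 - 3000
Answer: d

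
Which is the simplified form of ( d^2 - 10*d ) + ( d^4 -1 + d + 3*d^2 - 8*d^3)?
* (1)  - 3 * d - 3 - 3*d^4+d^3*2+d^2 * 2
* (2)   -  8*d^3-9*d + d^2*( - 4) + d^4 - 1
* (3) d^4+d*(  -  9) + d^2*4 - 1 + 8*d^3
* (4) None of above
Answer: 4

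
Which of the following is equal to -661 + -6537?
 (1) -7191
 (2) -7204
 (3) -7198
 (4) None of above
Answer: 3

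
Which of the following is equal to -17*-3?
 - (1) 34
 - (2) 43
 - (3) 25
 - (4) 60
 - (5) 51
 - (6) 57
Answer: 5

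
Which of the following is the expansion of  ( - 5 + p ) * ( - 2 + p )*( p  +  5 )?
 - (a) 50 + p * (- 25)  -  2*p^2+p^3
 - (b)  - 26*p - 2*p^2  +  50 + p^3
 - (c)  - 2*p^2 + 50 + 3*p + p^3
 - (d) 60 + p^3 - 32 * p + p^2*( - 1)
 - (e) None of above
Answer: a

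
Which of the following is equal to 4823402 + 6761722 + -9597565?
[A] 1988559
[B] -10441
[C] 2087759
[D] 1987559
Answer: D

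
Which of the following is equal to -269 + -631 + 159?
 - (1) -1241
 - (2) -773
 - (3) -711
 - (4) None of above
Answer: 4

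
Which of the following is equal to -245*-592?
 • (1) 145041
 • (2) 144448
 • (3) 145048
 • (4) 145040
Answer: 4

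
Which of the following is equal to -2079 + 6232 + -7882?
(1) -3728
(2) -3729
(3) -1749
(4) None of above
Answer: 2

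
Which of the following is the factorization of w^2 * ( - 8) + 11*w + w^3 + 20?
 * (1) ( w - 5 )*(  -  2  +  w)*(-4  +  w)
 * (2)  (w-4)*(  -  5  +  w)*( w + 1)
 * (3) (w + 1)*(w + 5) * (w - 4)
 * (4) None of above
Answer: 2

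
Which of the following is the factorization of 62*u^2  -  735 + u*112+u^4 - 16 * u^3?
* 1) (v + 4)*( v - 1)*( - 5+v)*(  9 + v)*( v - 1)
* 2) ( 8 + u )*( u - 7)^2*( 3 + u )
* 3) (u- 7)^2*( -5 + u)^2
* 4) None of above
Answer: 4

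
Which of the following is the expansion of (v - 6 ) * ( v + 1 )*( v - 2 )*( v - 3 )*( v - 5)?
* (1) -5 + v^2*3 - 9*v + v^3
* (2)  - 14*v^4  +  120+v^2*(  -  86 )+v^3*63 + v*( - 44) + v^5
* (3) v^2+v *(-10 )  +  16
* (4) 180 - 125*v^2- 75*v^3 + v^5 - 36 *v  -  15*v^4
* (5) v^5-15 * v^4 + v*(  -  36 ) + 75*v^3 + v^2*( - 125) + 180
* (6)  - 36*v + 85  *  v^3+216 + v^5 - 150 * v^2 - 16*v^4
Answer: 5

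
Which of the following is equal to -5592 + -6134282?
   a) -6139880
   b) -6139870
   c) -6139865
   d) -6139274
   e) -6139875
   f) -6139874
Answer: f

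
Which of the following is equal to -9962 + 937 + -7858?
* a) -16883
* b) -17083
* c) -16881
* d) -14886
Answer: a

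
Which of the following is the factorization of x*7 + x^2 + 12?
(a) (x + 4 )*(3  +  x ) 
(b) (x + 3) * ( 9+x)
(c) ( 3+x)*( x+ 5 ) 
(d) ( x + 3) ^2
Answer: a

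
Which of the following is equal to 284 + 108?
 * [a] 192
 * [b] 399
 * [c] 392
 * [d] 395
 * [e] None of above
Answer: c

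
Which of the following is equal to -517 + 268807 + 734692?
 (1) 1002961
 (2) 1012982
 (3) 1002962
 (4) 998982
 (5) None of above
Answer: 5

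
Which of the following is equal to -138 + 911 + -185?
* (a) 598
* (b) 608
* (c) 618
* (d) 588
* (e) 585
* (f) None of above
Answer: d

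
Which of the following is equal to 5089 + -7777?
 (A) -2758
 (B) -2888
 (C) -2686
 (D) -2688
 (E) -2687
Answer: D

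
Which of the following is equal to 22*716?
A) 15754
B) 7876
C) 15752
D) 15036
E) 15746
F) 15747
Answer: C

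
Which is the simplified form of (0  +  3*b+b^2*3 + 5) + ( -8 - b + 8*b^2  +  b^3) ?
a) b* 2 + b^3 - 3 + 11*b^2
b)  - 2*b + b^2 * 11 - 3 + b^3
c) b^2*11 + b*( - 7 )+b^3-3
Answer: a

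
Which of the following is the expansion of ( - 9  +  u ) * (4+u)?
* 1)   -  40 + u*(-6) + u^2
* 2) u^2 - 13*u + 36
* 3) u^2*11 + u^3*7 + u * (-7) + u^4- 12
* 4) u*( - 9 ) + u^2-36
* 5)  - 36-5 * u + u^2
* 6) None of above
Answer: 5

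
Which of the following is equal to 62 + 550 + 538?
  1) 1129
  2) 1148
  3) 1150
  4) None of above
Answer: 3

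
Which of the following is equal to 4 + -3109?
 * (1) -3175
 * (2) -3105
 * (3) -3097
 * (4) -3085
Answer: 2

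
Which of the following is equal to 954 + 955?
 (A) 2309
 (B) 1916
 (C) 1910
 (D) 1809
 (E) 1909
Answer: E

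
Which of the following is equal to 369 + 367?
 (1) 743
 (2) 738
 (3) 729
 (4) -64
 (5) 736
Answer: 5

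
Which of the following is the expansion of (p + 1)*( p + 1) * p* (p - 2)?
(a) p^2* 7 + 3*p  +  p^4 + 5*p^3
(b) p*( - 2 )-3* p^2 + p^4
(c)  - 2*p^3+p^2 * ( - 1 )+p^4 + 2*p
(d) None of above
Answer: b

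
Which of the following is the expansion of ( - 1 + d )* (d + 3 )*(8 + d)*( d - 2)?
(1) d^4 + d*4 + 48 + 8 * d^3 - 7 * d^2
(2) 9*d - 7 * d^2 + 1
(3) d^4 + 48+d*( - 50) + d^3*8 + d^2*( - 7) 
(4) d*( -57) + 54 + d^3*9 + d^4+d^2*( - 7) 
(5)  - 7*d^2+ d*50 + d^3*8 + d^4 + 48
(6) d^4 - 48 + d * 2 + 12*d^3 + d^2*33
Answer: 3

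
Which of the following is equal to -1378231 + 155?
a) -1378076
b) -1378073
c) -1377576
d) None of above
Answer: a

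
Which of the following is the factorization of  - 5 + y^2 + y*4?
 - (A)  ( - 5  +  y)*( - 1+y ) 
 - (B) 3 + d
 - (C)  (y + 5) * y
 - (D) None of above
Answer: D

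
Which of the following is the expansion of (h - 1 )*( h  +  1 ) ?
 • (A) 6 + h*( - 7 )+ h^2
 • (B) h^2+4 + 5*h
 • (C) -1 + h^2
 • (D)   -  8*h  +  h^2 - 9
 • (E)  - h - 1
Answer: C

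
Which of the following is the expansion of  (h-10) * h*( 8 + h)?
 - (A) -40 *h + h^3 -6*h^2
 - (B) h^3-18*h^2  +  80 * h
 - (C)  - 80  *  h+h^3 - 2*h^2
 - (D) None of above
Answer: C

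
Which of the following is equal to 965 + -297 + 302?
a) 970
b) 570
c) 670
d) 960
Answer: a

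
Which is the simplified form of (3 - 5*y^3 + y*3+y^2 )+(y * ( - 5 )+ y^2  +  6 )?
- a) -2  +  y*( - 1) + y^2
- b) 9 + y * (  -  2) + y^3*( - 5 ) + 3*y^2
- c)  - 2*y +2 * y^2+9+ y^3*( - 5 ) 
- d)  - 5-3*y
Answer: c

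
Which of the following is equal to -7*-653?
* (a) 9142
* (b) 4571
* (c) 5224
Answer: b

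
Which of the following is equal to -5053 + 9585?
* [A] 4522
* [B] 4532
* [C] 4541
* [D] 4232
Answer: B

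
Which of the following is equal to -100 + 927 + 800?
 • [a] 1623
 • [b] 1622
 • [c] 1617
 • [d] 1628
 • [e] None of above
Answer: e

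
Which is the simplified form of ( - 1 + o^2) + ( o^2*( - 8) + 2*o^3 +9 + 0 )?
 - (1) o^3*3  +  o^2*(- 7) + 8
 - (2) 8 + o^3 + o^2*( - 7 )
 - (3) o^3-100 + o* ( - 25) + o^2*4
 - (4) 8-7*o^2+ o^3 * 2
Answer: 4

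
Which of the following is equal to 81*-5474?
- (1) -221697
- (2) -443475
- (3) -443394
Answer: 3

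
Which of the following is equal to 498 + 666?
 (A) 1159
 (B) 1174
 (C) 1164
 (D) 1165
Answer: C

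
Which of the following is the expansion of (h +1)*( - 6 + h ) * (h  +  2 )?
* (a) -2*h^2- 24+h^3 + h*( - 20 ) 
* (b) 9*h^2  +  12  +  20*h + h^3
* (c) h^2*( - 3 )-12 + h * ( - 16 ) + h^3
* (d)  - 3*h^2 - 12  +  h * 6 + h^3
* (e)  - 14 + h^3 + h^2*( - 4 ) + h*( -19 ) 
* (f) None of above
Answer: c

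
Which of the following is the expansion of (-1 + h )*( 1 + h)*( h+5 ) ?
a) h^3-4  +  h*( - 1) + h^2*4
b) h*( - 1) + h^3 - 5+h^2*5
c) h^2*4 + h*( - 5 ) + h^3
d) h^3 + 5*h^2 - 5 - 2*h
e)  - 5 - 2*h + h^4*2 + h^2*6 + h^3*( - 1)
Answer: b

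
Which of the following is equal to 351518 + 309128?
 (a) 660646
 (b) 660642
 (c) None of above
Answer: a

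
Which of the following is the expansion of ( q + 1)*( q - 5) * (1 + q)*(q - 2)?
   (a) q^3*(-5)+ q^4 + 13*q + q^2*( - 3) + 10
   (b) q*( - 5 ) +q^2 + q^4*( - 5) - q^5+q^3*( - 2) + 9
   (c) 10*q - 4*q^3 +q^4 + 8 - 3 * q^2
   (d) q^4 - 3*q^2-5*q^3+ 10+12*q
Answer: a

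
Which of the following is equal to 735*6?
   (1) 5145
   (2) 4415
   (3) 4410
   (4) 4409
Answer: 3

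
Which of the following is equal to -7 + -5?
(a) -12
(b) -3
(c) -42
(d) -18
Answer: a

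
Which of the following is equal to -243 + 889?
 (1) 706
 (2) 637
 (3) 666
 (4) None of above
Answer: 4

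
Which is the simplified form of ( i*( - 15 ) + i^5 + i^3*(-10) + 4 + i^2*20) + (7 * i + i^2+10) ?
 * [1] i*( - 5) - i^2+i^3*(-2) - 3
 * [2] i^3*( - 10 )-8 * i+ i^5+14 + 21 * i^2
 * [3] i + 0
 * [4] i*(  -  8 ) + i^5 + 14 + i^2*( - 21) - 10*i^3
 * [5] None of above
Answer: 2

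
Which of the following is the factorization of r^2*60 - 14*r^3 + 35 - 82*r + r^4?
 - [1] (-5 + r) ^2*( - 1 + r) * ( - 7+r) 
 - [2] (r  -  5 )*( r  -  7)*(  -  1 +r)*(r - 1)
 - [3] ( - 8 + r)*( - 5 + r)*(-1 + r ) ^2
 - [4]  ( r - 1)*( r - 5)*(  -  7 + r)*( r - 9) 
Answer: 2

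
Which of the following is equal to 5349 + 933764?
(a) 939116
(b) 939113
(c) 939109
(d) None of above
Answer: b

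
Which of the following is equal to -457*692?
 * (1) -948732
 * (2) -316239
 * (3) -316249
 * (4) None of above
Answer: 4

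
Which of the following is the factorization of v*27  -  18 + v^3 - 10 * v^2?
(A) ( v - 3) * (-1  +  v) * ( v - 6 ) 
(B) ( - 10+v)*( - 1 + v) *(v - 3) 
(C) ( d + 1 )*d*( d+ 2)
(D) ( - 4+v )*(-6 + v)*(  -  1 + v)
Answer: A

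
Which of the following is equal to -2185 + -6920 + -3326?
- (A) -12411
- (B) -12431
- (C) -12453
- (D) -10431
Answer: B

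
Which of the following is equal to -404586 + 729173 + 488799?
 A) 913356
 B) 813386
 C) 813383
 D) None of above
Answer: B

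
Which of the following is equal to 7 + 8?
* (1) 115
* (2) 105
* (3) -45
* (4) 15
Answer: 4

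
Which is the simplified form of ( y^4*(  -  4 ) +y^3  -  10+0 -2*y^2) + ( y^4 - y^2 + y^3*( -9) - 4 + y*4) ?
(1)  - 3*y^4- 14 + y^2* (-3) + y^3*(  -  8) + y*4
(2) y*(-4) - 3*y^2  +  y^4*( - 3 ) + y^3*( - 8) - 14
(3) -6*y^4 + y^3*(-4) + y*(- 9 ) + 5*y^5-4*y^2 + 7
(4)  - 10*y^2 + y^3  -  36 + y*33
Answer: 1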